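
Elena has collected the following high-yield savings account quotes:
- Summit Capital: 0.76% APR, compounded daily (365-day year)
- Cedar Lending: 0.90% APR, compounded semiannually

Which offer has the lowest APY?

Summit Capital

Summit Capital: (1 + 0.0076/365)^365 − 1 = 0.763%
Cedar Lending: (1 + 0.0090/2)^2 − 1 = 0.902%
The lowest effective annual rate is Summit Capital at 0.763%.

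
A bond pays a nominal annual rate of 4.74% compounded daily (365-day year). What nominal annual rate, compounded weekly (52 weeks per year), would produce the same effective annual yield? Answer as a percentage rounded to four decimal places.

4.7419%

EAR = (1 + 0.0474/365)^365 − 1 = 0.048538.
Solve (1 + r/52)^52 = 1.048538: r/52 = 1.048538^(1/52) − 1 = 0.000912, so r = 0.047419 = 4.7419%.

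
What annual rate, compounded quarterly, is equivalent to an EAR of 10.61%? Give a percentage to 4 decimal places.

(1 + r/4)^4 − 1 = 0.1061, so 1 + r/4 = 1.1061^(1/4).
r/4 = 0.025531, so r = 0.102122 = 10.2122%.

10.2122%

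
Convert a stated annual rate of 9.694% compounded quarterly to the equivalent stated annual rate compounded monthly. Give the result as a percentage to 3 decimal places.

9.617%

EAR = (1 + 0.09694/4)^4 − 1 = 0.100521.
Solve (1 + r/12)^12 = 1.100521: r/12 = 1.100521^(1/12) − 1 = 0.008014, so r = 0.096167 = 9.617%.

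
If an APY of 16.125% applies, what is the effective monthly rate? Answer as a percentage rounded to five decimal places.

1.25360%

The per-month rate i satisfies (1 + i)^12 = 1 + 0.16125.
i = 1.16125^(1/12) − 1 = 0.0125360 = 1.25360%.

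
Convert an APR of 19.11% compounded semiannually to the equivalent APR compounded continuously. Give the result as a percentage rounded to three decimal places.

18.251%

EAR = (1 + 0.1911/2)^2 − 1 = 0.200230.
Equivalent continuous rate: r = ln(1 + 0.200230) = 0.182513 = 18.251%.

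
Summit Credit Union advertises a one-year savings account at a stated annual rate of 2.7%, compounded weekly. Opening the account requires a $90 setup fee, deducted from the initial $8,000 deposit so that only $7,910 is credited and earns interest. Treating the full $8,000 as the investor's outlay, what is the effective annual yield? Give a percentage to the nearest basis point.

Value after one year: 7,910 × (1 + 0.027/52)^52 = 7,910 × 1.027361 = $8,126.42.
Effective yield on the $8,000 outlay: 8,126.42 / 8,000 − 1 = 0.015803 = 1.58%.

1.58%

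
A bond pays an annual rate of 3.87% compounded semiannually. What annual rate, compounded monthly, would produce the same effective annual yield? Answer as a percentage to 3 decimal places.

3.839%

EAR = (1 + 0.0387/2)^2 − 1 = 0.039074.
Solve (1 + r/12)^12 = 1.039074: r/12 = 1.039074^(1/12) − 1 = 0.003199, so r = 0.038392 = 3.839%.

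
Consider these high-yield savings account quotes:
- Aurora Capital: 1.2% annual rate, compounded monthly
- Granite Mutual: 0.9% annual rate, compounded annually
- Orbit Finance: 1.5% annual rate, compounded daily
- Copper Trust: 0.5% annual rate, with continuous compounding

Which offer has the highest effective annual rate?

Orbit Finance

Aurora Capital: (1 + 0.012/12)^12 − 1 = 1.207%
Granite Mutual: compounded annually, EAR = 0.900%
Orbit Finance: (1 + 0.015/365)^365 − 1 = 1.511%
Copper Trust: e^0.005 − 1 = 0.501%
The highest effective annual rate is Orbit Finance at 1.511%.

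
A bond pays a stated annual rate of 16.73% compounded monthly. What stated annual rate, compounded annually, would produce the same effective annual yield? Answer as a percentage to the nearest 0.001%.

18.074%

EAR = (1 + 0.1673/12)^12 − 1 = 0.180744.
Compounded annually, the equivalent nominal rate is the EAR itself: 18.074%.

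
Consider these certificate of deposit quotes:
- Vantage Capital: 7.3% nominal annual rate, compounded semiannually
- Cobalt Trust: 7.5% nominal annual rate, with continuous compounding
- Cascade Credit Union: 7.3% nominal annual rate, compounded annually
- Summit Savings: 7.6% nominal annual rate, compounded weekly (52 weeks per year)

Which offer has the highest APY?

Vantage Capital: (1 + 0.073/2)^2 − 1 = 7.433%
Cobalt Trust: e^0.075 − 1 = 7.788%
Cascade Credit Union: compounded annually, EAR = 7.300%
Summit Savings: (1 + 0.076/52)^52 − 1 = 7.890%
The highest effective annual rate is Summit Savings at 7.890%.

Summit Savings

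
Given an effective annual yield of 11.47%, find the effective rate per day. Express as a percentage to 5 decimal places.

The per-day rate i satisfies (1 + i)^365 = 1 + 0.1147.
i = 1.1147^(1/365) − 1 = 0.0002975 = 0.02975%.

0.02975%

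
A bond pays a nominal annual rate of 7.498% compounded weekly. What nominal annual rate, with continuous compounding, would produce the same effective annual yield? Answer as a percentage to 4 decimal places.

7.4926%

EAR = (1 + 0.07498/52)^52 − 1 = 0.077804.
Equivalent continuous rate: r = ln(1 + 0.077804) = 0.074926 = 7.4926%.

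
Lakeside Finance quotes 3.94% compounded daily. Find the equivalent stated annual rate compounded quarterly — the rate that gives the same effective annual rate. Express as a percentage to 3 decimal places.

EAR = (1 + 0.0394/365)^365 − 1 = 0.040184.
Solve (1 + r/4)^4 = 1.040184: r/4 = 1.040184^(1/4) − 1 = 0.009898, so r = 0.039593 = 3.959%.

3.959%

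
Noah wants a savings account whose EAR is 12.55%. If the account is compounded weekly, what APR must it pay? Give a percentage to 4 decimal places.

11.8362%

(1 + r/52)^52 − 1 = 0.1255, so 1 + r/52 = 1.1255^(1/52).
r/52 = 0.002276, so r = 0.118362 = 11.8362%.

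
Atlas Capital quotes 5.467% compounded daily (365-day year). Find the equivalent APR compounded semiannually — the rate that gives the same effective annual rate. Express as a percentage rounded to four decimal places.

EAR = (1 + 0.05467/365)^365 − 1 = 0.056188.
Solve (1 + r/2)^2 = 1.056188: r/2 = 1.056188^(1/2) − 1 = 0.027710, so r = 0.055420 = 5.5420%.

5.5420%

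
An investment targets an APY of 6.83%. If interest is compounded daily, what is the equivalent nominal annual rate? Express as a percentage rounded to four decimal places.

6.6075%

(1 + r/365)^365 − 1 = 0.0683, so 1 + r/365 = 1.0683^(1/365).
r/365 = 0.000181, so r = 0.066075 = 6.6075%.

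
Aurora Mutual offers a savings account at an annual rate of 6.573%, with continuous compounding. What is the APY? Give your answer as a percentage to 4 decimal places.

With continuous compounding, EAR = e^0.06573 − 1.
e^0.06573 = 1.067938, so EAR = 0.067938 = 6.7938%.

6.7938%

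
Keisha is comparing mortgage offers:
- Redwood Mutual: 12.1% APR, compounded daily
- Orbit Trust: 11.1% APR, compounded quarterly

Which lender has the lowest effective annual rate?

Redwood Mutual: (1 + 0.121/365)^365 − 1 = 12.860%
Orbit Trust: (1 + 0.111/4)^4 − 1 = 11.571%
The lowest effective annual rate is Orbit Trust at 11.571%.

Orbit Trust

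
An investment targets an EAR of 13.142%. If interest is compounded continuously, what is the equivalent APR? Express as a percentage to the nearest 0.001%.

Continuous: nominal r satisfies e^r − 1 = 0.13142.
r = ln(1 + 0.13142) = ln(1.13142) = 0.123473 = 12.347%.

12.347%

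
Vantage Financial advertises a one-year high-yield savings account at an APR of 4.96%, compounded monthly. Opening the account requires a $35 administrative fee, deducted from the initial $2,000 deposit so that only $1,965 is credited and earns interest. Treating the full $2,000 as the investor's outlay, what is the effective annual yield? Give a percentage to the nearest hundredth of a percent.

Value after one year: 1,965 × (1 + 0.0496/12)^12 = 1,965 × 1.050743 = $2,064.71.
Effective yield on the $2,000 outlay: 2,064.71 / 2,000 − 1 = 0.032355 = 3.24%.

3.24%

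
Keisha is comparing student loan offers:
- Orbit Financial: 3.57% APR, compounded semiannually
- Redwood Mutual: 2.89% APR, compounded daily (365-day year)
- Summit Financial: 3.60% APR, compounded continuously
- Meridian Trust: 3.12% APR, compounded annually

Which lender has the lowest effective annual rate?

Orbit Financial: (1 + 0.0357/2)^2 − 1 = 3.602%
Redwood Mutual: (1 + 0.0289/365)^365 − 1 = 2.932%
Summit Financial: e^0.0360 − 1 = 3.666%
Meridian Trust: compounded annually, EAR = 3.120%
The lowest effective annual rate is Redwood Mutual at 2.932%.

Redwood Mutual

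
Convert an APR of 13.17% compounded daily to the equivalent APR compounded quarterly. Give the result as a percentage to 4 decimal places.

13.3868%

EAR = (1 + 0.1317/365)^365 − 1 = 0.140739.
Solve (1 + r/4)^4 = 1.140739: r/4 = 1.140739^(1/4) − 1 = 0.033467, so r = 0.133868 = 13.3868%.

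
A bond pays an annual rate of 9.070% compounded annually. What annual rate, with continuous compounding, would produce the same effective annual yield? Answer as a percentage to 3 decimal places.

Compounded annually, EAR = nominal = 0.090700.
Equivalent continuous rate: r = ln(1 + 0.090700) = 0.086820 = 8.682%.

8.682%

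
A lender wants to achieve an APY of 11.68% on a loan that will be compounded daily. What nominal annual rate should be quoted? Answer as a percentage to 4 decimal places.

(1 + r/365)^365 − 1 = 0.1168, so 1 + r/365 = 1.1168^(1/365).
r/365 = 0.000303, so r = 0.110484 = 11.0484%.

11.0484%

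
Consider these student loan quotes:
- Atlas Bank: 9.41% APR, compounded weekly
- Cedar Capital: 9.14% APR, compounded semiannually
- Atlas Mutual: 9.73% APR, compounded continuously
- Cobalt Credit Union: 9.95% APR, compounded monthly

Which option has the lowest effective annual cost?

Cedar Capital

Atlas Bank: (1 + 0.0941/52)^52 − 1 = 9.858%
Cedar Capital: (1 + 0.0914/2)^2 − 1 = 9.349%
Atlas Mutual: e^0.0973 − 1 = 10.219%
Cobalt Credit Union: (1 + 0.0995/12)^12 − 1 = 10.417%
The lowest effective annual rate is Cedar Capital at 9.349%.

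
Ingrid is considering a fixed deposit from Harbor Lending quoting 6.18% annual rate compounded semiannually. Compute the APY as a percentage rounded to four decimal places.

EAR = (1 + 0.0618/2)^2 − 1.
= (1 + 0.030900)^2 − 1 = 1.062755 − 1 = 6.2755%.

6.2755%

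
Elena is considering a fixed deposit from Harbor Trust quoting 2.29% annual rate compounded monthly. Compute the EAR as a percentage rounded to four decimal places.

2.3142%

EAR = (1 + 0.0229/12)^12 − 1.
= 1.023142 − 1 = 2.3142%.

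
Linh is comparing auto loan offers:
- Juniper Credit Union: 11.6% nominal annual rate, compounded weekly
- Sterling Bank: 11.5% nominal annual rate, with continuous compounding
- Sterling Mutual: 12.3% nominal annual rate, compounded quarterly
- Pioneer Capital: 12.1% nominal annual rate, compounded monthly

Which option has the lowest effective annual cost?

Juniper Credit Union: (1 + 0.116/52)^52 − 1 = 12.285%
Sterling Bank: e^0.115 − 1 = 12.187%
Sterling Mutual: (1 + 0.123/4)^4 − 1 = 12.879%
Pioneer Capital: (1 + 0.121/12)^12 − 1 = 12.794%
The lowest effective annual rate is Sterling Bank at 12.187%.

Sterling Bank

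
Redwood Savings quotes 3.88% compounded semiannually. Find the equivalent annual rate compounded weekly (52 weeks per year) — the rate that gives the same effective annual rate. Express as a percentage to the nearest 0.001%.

3.844%

EAR = (1 + 0.0388/2)^2 − 1 = 0.039176.
Solve (1 + r/52)^52 = 1.039176: r/52 = 1.039176^(1/52) − 1 = 0.000739, so r = 0.038443 = 3.844%.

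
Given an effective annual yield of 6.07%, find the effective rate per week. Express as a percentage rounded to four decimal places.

The per-week rate i satisfies (1 + i)^52 = 1 + 0.0607.
i = 1.0607^(1/52) − 1 = 0.0011339 = 0.1134%.

0.1134%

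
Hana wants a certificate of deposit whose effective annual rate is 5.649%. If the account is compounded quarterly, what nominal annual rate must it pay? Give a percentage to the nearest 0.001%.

(1 + r/4)^4 − 1 = 0.05649, so 1 + r/4 = 1.05649^(1/4).
r/4 = 0.013833, so r = 0.055331 = 5.533%.

5.533%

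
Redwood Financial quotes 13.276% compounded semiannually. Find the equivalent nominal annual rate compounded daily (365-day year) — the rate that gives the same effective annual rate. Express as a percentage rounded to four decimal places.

12.8562%

EAR = (1 + 0.13276/2)^2 − 1 = 0.137166.
Solve (1 + r/365)^365 = 1.137166: r/365 = 1.137166^(1/365) − 1 = 0.000352, so r = 0.128562 = 12.8562%.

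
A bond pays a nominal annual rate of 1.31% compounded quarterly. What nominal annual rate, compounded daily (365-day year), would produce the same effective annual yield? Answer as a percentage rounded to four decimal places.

1.3079%

EAR = (1 + 0.0131/4)^4 − 1 = 0.013164.
Solve (1 + r/365)^365 = 1.013164: r/365 = 1.013164^(1/365) − 1 = 0.000036, so r = 0.013079 = 1.3079%.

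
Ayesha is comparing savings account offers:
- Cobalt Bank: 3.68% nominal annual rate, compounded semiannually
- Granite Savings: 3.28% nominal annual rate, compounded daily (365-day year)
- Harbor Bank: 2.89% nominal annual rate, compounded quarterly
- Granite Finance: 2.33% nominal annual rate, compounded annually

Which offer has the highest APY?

Cobalt Bank: (1 + 0.0368/2)^2 − 1 = 3.714%
Granite Savings: (1 + 0.0328/365)^365 − 1 = 3.334%
Harbor Bank: (1 + 0.0289/4)^4 − 1 = 2.921%
Granite Finance: compounded annually, EAR = 2.330%
The highest effective annual rate is Cobalt Bank at 3.714%.

Cobalt Bank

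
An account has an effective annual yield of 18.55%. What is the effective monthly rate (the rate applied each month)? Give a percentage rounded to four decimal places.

The per-month rate i satisfies (1 + i)^12 = 1 + 0.1855.
i = 1.1855^(1/12) − 1 = 0.0142814 = 1.4281%.

1.4281%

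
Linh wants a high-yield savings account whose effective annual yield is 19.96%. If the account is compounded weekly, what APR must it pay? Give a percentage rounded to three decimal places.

(1 + r/52)^52 − 1 = 0.1996, so 1 + r/52 = 1.1996^(1/52).
r/52 = 0.003506, so r = 0.182307 = 18.231%.

18.231%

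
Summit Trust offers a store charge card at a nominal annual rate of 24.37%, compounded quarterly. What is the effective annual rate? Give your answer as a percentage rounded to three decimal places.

EAR = (1 + 0.2437/4)^4 − 1.
= 1.266889 − 1 = 26.689%.

26.689%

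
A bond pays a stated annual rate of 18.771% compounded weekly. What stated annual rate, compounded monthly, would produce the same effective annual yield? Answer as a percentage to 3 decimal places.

EAR = (1 + 0.18771/52)^52 − 1 = 0.206076.
Solve (1 + r/12)^12 = 1.206076: r/12 = 1.206076^(1/12) − 1 = 0.015737, so r = 0.188843 = 18.884%.

18.884%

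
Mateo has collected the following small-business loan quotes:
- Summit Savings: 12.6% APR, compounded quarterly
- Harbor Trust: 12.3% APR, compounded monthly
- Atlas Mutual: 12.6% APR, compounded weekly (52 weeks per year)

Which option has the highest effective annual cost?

Atlas Mutual

Summit Savings: (1 + 0.126/4)^4 − 1 = 13.208%
Harbor Trust: (1 + 0.123/12)^12 − 1 = 13.018%
Atlas Mutual: (1 + 0.126/52)^52 − 1 = 13.411%
The highest effective annual rate is Atlas Mutual at 13.411%.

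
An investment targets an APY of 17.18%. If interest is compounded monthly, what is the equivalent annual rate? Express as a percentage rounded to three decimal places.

15.959%

(1 + r/12)^12 − 1 = 0.1718, so 1 + r/12 = 1.1718^(1/12).
r/12 = 0.013299, so r = 0.159593 = 15.959%.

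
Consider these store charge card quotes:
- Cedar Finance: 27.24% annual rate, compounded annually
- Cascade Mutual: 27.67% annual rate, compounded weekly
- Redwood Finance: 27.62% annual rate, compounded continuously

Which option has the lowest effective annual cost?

Cedar Finance: compounded annually, EAR = 27.240%
Cascade Mutual: (1 + 0.2767/52)^52 − 1 = 31.780%
Redwood Finance: e^0.2762 − 1 = 31.811%
The lowest effective annual rate is Cedar Finance at 27.240%.

Cedar Finance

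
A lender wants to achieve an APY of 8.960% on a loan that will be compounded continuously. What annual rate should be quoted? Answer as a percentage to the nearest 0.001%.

Continuous: nominal r satisfies e^r − 1 = 0.08960.
r = ln(1 + 0.08960) = ln(1.08960) = 0.085811 = 8.581%.

8.581%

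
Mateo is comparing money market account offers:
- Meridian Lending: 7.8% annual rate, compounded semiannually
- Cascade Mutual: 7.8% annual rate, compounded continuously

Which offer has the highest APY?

Cascade Mutual

Meridian Lending: (1 + 0.078/2)^2 − 1 = 7.952%
Cascade Mutual: e^0.078 − 1 = 8.112%
The highest effective annual rate is Cascade Mutual at 8.112%.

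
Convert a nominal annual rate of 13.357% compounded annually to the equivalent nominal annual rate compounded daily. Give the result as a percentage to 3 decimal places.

Compounded annually, EAR = nominal = 0.133570.
Solve (1 + r/365)^365 = 1.133570: r/365 = 1.133570^(1/365) − 1 = 0.000344, so r = 0.125393 = 12.539%.

12.539%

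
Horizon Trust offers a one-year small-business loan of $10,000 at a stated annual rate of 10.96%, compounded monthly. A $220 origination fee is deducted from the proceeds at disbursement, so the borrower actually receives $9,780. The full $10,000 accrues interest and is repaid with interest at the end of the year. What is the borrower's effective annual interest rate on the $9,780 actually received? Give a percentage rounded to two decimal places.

Amount owed after one year: 10,000 × (1 + 0.1096/12)^12 = 10,000 × 1.115277 = $11,152.77.
Effective rate on net proceeds: 11,152.77 / 9,780 − 1 = 0.140365 = 14.04%.

14.04%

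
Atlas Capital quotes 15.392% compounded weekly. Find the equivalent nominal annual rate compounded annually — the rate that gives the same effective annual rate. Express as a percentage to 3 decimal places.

16.613%

EAR = (1 + 0.15392/52)^52 − 1 = 0.166132.
Compounded annually, the equivalent nominal rate is the EAR itself: 16.613%.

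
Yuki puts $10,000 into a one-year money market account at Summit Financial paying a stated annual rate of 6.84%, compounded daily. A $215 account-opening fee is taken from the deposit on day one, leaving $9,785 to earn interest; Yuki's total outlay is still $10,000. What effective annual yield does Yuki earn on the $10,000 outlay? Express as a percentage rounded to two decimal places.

4.78%

Value after one year: 9,785 × (1 + 0.0684/365)^365 = 9,785 × 1.070787 = $10,477.65.
Effective yield on the $10,000 outlay: 10,477.65 / 10,000 − 1 = 0.047765 = 4.78%.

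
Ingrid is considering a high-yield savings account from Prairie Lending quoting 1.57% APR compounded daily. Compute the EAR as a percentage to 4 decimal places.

EAR = (1 + 0.0157/365)^365 − 1.
= (1 + 0.000043)^365 − 1 = 1.015824 − 1 = 1.5824%.

1.5824%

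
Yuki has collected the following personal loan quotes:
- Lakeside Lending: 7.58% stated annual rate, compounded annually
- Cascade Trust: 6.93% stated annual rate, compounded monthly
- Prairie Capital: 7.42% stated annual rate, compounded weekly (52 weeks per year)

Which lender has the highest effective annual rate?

Lakeside Lending: compounded annually, EAR = 7.580%
Cascade Trust: (1 + 0.0693/12)^12 − 1 = 7.154%
Prairie Capital: (1 + 0.0742/52)^52 − 1 = 7.697%
The highest effective annual rate is Prairie Capital at 7.697%.

Prairie Capital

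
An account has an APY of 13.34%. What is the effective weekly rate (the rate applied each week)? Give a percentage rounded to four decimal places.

The per-week rate i satisfies (1 + i)^52 = 1 + 0.1334.
i = 1.1334^(1/52) − 1 = 0.0024110 = 0.2411%.

0.2411%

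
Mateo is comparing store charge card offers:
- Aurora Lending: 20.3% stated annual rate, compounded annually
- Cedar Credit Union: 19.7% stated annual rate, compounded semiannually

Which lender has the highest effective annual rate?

Cedar Credit Union

Aurora Lending: compounded annually, EAR = 20.300%
Cedar Credit Union: (1 + 0.197/2)^2 − 1 = 20.670%
The highest effective annual rate is Cedar Credit Union at 20.670%.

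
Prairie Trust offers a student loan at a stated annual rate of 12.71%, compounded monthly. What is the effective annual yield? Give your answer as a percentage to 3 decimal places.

EAR = (1 + 0.1271/12)^12 − 1.
= 1.134772 − 1 = 13.477%.

13.477%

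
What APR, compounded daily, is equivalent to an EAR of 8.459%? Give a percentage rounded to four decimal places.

(1 + r/365)^365 − 1 = 0.08459, so 1 + r/365 = 1.08459^(1/365).
r/365 = 0.000222, so r = 0.081211 = 8.1211%.

8.1211%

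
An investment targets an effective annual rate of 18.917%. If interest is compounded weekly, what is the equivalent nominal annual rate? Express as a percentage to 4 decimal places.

(1 + r/52)^52 − 1 = 0.18917, so 1 + r/52 = 1.18917^(1/52).
r/52 = 0.003337, so r = 0.173545 = 17.3545%.

17.3545%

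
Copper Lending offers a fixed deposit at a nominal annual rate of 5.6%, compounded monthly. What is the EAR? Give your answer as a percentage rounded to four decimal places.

5.7460%

EAR = (1 + 0.056/12)^12 − 1.
= 1.057460 − 1 = 5.7460%.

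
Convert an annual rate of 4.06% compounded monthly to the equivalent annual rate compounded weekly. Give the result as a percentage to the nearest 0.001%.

EAR = (1 + 0.0406/12)^12 − 1 = 0.041364.
Solve (1 + r/52)^52 = 1.041364: r/52 = 1.041364^(1/52) − 1 = 0.000780, so r = 0.040547 = 4.055%.

4.055%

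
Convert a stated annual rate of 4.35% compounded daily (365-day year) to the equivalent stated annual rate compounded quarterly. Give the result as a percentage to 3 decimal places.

EAR = (1 + 0.0435/365)^365 − 1 = 0.044457.
Solve (1 + r/4)^4 = 1.044457: r/4 = 1.044457^(1/4) − 1 = 0.010934, so r = 0.043735 = 4.373%.

4.373%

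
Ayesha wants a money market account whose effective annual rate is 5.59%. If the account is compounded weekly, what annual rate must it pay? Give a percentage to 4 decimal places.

5.4422%

(1 + r/52)^52 − 1 = 0.0559, so 1 + r/52 = 1.0559^(1/52).
r/52 = 0.001047, so r = 0.054422 = 5.4422%.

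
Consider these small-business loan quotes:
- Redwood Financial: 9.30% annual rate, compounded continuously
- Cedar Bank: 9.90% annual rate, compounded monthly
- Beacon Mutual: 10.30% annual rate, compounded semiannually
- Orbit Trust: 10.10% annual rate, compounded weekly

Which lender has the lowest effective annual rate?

Redwood Financial: e^0.0930 − 1 = 9.746%
Cedar Bank: (1 + 0.0990/12)^12 − 1 = 10.362%
Beacon Mutual: (1 + 0.1030/2)^2 − 1 = 10.565%
Orbit Trust: (1 + 0.1010/52)^52 − 1 = 10.617%
The lowest effective annual rate is Redwood Financial at 9.746%.

Redwood Financial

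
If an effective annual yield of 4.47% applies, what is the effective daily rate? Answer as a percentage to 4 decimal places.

The per-day rate i satisfies (1 + i)^365 = 1 + 0.0447.
i = 1.0447^(1/365) − 1 = 0.0001198 = 0.0120%.

0.0120%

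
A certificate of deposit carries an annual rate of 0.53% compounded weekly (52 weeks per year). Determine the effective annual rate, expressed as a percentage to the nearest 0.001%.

0.531%

EAR = (1 + 0.0053/52)^52 − 1.
= 1.005314 − 1 = 0.531%.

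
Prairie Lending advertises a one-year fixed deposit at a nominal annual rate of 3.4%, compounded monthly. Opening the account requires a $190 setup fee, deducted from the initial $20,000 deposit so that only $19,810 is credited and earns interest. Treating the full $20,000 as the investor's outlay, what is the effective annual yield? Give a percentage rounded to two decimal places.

2.47%

Value after one year: 19,810 × (1 + 0.034/12)^12 = 19,810 × 1.034535 = $20,494.14.
Effective yield on the $20,000 outlay: 20,494.14 / 20,000 − 1 = 0.024707 = 2.47%.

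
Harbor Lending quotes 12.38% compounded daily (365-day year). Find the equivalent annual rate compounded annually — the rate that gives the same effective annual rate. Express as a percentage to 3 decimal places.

EAR = (1 + 0.1238/365)^365 − 1 = 0.131766.
Compounded annually, the equivalent nominal rate is the EAR itself: 13.177%.

13.177%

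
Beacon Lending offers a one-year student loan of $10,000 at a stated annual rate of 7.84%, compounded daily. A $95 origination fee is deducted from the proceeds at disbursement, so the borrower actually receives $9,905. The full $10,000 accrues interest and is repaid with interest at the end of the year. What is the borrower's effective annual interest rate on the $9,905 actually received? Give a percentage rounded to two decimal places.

9.19%

Amount owed after one year: 10,000 × (1 + 0.0784/365)^365 = 10,000 × 1.081546 = $10,815.46.
Effective rate on net proceeds: 10,815.46 / 9,905 − 1 = 0.091919 = 9.19%.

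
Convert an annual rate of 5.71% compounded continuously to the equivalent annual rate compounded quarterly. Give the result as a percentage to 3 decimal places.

EAR under continuous compounding: e^0.0571 − 1 = 0.058762.
Solve (1 + r/4)^4 = 1.058762: r/4 = 1.058762^(1/4) − 1 = 0.014377, so r = 0.057509 = 5.751%.

5.751%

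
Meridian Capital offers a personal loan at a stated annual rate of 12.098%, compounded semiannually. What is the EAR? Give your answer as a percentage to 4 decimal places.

12.4639%

EAR = (1 + 0.12098/2)^2 − 1.
= 1.124639 − 1 = 12.4639%.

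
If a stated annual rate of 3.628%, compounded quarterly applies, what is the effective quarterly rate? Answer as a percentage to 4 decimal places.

0.9070%

With a nominal annual rate compounded quarterly, the periodic rate is the nominal rate divided by 4.
i = 0.03628 / 4 = 0.0090700 = 0.9070%.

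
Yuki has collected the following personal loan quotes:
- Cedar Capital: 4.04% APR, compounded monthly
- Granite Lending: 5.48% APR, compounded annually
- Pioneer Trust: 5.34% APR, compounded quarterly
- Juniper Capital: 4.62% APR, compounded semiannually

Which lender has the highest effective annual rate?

Granite Lending

Cedar Capital: (1 + 0.0404/12)^12 − 1 = 4.116%
Granite Lending: compounded annually, EAR = 5.480%
Pioneer Trust: (1 + 0.0534/4)^4 − 1 = 5.448%
Juniper Capital: (1 + 0.0462/2)^2 − 1 = 4.673%
The highest effective annual rate is Granite Lending at 5.480%.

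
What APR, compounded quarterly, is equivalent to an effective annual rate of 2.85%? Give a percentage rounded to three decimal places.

(1 + r/4)^4 − 1 = 0.0285, so 1 + r/4 = 1.0285^(1/4).
r/4 = 0.007050, so r = 0.028200 = 2.820%.

2.820%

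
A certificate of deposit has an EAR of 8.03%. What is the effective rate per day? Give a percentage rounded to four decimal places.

0.0212%

The per-day rate i satisfies (1 + i)^365 = 1 + 0.0803.
i = 1.0803^(1/365) − 1 = 0.0002116 = 0.0212%.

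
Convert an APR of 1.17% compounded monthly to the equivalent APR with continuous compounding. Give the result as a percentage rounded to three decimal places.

1.169%

EAR = (1 + 0.0117/12)^12 − 1 = 0.011763.
Equivalent continuous rate: r = ln(1 + 0.011763) = 0.011694 = 1.169%.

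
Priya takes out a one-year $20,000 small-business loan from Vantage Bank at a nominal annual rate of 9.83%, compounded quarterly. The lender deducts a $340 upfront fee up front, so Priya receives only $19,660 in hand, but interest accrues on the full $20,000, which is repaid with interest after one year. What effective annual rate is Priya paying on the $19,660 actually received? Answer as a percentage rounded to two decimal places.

12.10%

Amount owed after one year: 20,000 × (1 + 0.0983/4)^4 = 20,000 × 1.101983 = $22,039.67.
Effective rate on net proceeds: 22,039.67 / 19,660 − 1 = 0.121041 = 12.10%.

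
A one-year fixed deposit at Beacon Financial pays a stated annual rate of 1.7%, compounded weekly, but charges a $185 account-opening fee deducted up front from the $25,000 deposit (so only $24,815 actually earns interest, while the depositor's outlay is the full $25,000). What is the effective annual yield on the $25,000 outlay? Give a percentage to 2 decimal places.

0.96%

Value after one year: 24,815 × (1 + 0.017/52)^52 = 24,815 × 1.017142 = $25,240.39.
Effective yield on the $25,000 outlay: 25,240.39 / 25,000 − 1 = 0.009616 = 0.96%.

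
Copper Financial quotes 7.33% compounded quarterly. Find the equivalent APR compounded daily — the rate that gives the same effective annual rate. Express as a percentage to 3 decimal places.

EAR = (1 + 0.0733/4)^4 − 1 = 0.075340.
Solve (1 + r/365)^365 = 1.075340: r/365 = 1.075340^(1/365) − 1 = 0.000199, so r = 0.072644 = 7.264%.

7.264%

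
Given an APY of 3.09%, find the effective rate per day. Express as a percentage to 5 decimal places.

0.00834%

The per-day rate i satisfies (1 + i)^365 = 1 + 0.0309.
i = 1.0309^(1/365) − 1 = 0.0000834 = 0.00834%.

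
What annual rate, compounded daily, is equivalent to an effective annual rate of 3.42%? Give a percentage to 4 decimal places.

(1 + r/365)^365 − 1 = 0.0342, so 1 + r/365 = 1.0342^(1/365).
r/365 = 0.000092, so r = 0.033630 = 3.3630%.

3.3630%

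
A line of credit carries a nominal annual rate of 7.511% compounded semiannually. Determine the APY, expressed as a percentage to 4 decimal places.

7.6520%

EAR = (1 + 0.07511/2)^2 − 1.
= (1 + 0.037555)^2 − 1 = 1.076520 − 1 = 7.6520%.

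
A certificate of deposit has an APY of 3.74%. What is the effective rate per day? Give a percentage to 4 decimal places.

The per-day rate i satisfies (1 + i)^365 = 1 + 0.0374.
i = 1.0374^(1/365) − 1 = 0.0001006 = 0.0101%.

0.0101%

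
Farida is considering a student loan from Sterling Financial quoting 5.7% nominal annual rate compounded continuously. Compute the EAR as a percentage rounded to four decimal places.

5.8656%

With continuous compounding, EAR = e^0.057 − 1.
e^0.057 = 1.058656, so EAR = 0.058656 = 5.8656%.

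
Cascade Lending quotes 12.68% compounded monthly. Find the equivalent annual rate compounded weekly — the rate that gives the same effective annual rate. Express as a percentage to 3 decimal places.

EAR = (1 + 0.1268/12)^12 − 1 = 0.134435.
Solve (1 + r/52)^52 = 1.134435: r/52 = 1.134435^(1/52) − 1 = 0.002429, so r = 0.126288 = 12.629%.

12.629%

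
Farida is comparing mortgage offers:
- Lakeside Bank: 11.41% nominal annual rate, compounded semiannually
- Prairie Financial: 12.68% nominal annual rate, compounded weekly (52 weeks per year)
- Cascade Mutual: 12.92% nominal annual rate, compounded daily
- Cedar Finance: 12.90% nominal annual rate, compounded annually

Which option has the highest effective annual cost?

Cascade Mutual

Lakeside Bank: (1 + 0.1141/2)^2 − 1 = 11.735%
Prairie Financial: (1 + 0.1268/52)^52 − 1 = 13.501%
Cascade Mutual: (1 + 0.1292/365)^365 − 1 = 13.789%
Cedar Finance: compounded annually, EAR = 12.900%
The highest effective annual rate is Cascade Mutual at 13.789%.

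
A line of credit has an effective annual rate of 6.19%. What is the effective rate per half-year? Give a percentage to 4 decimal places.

3.0485%

The per-half-year rate i satisfies (1 + i)^2 = 1 + 0.0619.
i = 1.0619^(1/2) − 1 = 0.0304853 = 3.0485%.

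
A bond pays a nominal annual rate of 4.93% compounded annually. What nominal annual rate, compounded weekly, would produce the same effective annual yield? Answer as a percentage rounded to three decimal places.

Compounded annually, EAR = nominal = 0.049300.
Solve (1 + r/52)^52 = 1.049300: r/52 = 1.049300^(1/52) − 1 = 0.000926, so r = 0.048146 = 4.815%.

4.815%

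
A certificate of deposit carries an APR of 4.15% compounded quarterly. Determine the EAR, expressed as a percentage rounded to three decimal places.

4.215%

EAR = (1 + 0.0415/4)^4 − 1.
= 1.042150 − 1 = 4.215%.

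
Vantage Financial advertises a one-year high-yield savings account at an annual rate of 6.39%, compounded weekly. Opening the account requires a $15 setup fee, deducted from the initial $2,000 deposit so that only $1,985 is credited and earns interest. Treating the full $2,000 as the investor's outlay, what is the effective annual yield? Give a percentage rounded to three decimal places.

Value after one year: 1,985 × (1 + 0.0639/52)^52 = 1,985 × 1.065944 = $2,115.90.
Effective yield on the $2,000 outlay: 2,115.90 / 2,000 − 1 = 0.057949 = 5.795%.

5.795%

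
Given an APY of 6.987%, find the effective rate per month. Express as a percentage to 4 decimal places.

The per-month rate i satisfies (1 + i)^12 = 1 + 0.06987.
i = 1.06987^(1/12) − 1 = 0.0056440 = 0.5644%.

0.5644%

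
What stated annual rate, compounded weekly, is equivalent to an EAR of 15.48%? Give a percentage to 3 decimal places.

(1 + r/52)^52 − 1 = 0.1548, so 1 + r/52 = 1.1548^(1/52).
r/52 = 0.002772, so r = 0.144127 = 14.413%.

14.413%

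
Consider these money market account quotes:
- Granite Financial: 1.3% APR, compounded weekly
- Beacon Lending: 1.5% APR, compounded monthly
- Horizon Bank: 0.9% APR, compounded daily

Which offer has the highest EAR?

Beacon Lending

Granite Financial: (1 + 0.013/52)^52 − 1 = 1.308%
Beacon Lending: (1 + 0.015/12)^12 − 1 = 1.510%
Horizon Bank: (1 + 0.009/365)^365 − 1 = 0.904%
The highest effective annual rate is Beacon Lending at 1.510%.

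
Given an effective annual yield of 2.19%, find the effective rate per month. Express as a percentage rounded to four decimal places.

The per-month rate i satisfies (1 + i)^12 = 1 + 0.0219.
i = 1.0219^(1/12) − 1 = 0.0018069 = 0.1807%.

0.1807%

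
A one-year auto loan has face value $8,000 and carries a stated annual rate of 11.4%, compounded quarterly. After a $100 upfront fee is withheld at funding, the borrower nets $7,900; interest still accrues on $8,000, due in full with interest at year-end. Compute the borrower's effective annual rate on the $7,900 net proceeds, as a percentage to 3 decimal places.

Amount owed after one year: 8,000 × (1 + 0.114/4)^4 = 8,000 × 1.118967 = $8,951.73.
Effective rate on net proceeds: 8,951.73 / 7,900 − 1 = 0.133131 = 13.313%.

13.313%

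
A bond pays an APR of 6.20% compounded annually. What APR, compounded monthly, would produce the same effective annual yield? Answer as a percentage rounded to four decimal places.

6.0305%

Compounded annually, EAR = nominal = 0.062000.
Solve (1 + r/12)^12 = 1.062000: r/12 = 1.062000^(1/12) − 1 = 0.005025, so r = 0.060305 = 6.0305%.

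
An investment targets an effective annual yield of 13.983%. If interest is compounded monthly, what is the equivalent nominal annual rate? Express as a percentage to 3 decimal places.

13.160%

(1 + r/12)^12 − 1 = 0.13983, so 1 + r/12 = 1.13983^(1/12).
r/12 = 0.010966, so r = 0.131595 = 13.160%.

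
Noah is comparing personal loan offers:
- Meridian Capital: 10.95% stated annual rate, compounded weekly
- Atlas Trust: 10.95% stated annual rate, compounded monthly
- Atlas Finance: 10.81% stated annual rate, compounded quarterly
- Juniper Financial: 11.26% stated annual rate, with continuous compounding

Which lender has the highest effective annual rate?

Juniper Financial

Meridian Capital: (1 + 0.1095/52)^52 − 1 = 11.559%
Atlas Trust: (1 + 0.1095/12)^12 − 1 = 11.517%
Atlas Finance: (1 + 0.1081/4)^4 − 1 = 11.256%
Juniper Financial: e^0.1126 − 1 = 11.918%
The highest effective annual rate is Juniper Financial at 11.918%.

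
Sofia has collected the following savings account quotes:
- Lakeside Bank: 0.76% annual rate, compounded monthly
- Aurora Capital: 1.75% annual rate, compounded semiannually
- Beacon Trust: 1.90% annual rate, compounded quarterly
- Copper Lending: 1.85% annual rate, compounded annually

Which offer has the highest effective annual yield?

Beacon Trust

Lakeside Bank: (1 + 0.0076/12)^12 − 1 = 0.763%
Aurora Capital: (1 + 0.0175/2)^2 − 1 = 1.758%
Beacon Trust: (1 + 0.0190/4)^4 − 1 = 1.914%
Copper Lending: compounded annually, EAR = 1.850%
The highest effective annual rate is Beacon Trust at 1.914%.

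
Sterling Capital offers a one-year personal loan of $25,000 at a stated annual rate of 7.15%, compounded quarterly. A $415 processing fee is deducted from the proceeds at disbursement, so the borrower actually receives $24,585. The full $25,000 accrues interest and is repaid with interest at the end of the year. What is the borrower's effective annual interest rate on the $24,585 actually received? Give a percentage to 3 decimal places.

9.156%

Amount owed after one year: 25,000 × (1 + 0.0715/4)^4 = 25,000 × 1.073440 = $26,836.00.
Effective rate on net proceeds: 26,836.00 / 24,585 − 1 = 0.091560 = 9.156%.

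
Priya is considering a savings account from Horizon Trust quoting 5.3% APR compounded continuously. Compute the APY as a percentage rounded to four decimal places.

With continuous compounding, EAR = e^0.053 − 1.
e^0.053 = 1.054430, so EAR = 0.054430 = 5.4430%.

5.4430%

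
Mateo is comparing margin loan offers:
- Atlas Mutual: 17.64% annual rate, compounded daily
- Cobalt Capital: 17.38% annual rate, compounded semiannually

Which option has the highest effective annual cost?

Atlas Mutual: (1 + 0.1764/365)^365 − 1 = 19.286%
Cobalt Capital: (1 + 0.1738/2)^2 − 1 = 18.135%
The highest effective annual rate is Atlas Mutual at 19.286%.

Atlas Mutual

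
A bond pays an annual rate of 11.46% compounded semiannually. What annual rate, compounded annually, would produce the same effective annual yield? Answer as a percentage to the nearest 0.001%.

11.788%

EAR = (1 + 0.1146/2)^2 − 1 = 0.117883.
Compounded annually, the equivalent nominal rate is the EAR itself: 11.788%.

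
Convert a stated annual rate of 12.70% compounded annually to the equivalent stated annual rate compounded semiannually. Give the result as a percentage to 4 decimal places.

12.3205%

Compounded annually, EAR = nominal = 0.127000.
Solve (1 + r/2)^2 = 1.127000: r/2 = 1.127000^(1/2) − 1 = 0.061603, so r = 0.123205 = 12.3205%.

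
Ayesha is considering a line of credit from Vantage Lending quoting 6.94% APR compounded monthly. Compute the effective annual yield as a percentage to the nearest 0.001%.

7.165%

EAR = (1 + 0.0694/12)^12 − 1.
= (1 + 0.005783)^12 − 1 = 1.071651 − 1 = 7.165%.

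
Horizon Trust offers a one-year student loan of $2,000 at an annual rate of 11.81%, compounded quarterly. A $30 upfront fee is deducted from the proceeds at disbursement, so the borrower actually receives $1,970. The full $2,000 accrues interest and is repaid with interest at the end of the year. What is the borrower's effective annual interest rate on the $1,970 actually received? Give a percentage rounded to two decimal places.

14.05%

Amount owed after one year: 2,000 × (1 + 0.1181/4)^4 = 2,000 × 1.123434 = $2,246.87.
Effective rate on net proceeds: 2,246.87 / 1,970 − 1 = 0.140542 = 14.05%.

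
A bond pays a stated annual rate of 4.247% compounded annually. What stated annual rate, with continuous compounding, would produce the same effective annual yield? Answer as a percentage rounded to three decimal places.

Compounded annually, EAR = nominal = 0.042470.
Equivalent continuous rate: r = ln(1 + 0.042470) = 0.041593 = 4.159%.

4.159%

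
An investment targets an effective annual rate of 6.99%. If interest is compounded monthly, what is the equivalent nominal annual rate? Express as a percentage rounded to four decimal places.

(1 + r/12)^12 − 1 = 0.0699, so 1 + r/12 = 1.0699^(1/12).
r/12 = 0.005646, so r = 0.067756 = 6.7756%.

6.7756%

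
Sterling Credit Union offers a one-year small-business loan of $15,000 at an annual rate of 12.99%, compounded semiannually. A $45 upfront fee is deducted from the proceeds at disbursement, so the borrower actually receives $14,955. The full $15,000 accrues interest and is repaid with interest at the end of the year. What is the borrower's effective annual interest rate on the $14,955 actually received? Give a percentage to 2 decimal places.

Amount owed after one year: 15,000 × (1 + 0.1299/2)^2 = 15,000 × 1.134119 = $17,011.78.
Effective rate on net proceeds: 17,011.78 / 14,955 − 1 = 0.137531 = 13.75%.

13.75%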